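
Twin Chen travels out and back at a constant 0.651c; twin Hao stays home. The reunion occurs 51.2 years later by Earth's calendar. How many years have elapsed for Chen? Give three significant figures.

γ = 1/√(1 − 0.651²) = 1/√0.5762 = 1.317
Chen's clock measures proper time along the trip: τ = Δt/γ = 51.2/1.317 years.

τ = 38.9 years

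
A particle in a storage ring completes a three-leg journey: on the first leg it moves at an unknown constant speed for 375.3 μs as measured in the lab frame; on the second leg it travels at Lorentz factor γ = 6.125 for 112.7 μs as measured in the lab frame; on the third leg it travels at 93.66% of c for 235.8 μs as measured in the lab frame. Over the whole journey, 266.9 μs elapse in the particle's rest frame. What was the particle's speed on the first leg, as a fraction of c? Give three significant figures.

β = 0.897

Leg 1: speed unknown; τ_1 = 375.3/γ_1.
Leg 2: γ = 6.125; τ_2 = 112.7/6.125 = 18.40 μs.
Leg 3: β = 0.9366; γ = 1/√(1 − 0.9366²) = 1/√0.1228 = 2.854; τ_3 = 235.8/2.854 = 82.62 μs.
Total proper time: τ_1 + 18.40 + 82.62 = 266.9, so τ_1 = 266.9 − 101.0 = 165.9 μs.
γ_1 = 375.3/165.9 = 2.263; β = √(1 − 1/γ²) = √0.8047.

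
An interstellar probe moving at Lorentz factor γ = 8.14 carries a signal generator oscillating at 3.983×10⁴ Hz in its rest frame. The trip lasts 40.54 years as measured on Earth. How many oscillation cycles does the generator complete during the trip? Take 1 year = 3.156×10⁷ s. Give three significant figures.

γ = 8.14
The oscillator's own cycle count is N = f × τ where τ is the proper time aboard the probe. τ = Δt/γ = 40.54/8.140 = 4.980 years = 1.572×10⁸ s.
N = 3.983×10⁴ × 1.572×10⁸ = 6.260×10¹².

N = 6.26×10¹²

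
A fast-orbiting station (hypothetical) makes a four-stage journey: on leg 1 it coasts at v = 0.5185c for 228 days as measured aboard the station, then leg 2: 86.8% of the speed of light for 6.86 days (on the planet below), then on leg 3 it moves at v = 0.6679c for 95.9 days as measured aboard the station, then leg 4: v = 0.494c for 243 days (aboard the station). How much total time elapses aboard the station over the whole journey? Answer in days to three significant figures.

τ = 570 days

Leg 1: 228 days is already measured aboard the station.
Leg 2: β = 0.868; γ = 1/√(1 − 0.868²) = 1/√0.2466 = 2.014; τ_2 = 6.86/2.014 = 3.406 days.
Leg 3: 95.9 days is already measured aboard the station.
Leg 4: 243 days is already measured aboard the station.
Total: 228.0 + 3.406 + 95.90 + 243.0 days.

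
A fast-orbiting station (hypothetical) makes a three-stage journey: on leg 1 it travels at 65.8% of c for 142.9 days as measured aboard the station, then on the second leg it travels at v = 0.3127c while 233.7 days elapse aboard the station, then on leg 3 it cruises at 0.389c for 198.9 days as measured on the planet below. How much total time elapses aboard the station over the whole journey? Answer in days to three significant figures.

Leg 1: 142.9 days is already measured aboard the station.
Leg 2: 233.7 days is already measured aboard the station.
Leg 3: γ = 1/√(1 − 0.389²) = 1/√0.8487 = 1.085; τ_3 = 198.9/1.085 = 183.2 days.
Total: 142.9 + 233.7 + 183.2 days.

τ = 560 days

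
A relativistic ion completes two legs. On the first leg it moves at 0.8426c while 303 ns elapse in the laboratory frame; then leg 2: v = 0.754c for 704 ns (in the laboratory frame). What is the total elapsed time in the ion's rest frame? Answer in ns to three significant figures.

τ = 626 ns

Leg 1: γ = 1/√(1 − 0.8426²) = 1/√0.2900 = 1.857; τ_1 = 303/1.857 = 163.2 ns.
Leg 2: γ = 1/√(1 − 0.754²) = 1/√0.4315 = 1.522; τ_2 = 704/1.522 = 462.4 ns.
Total: 163.2 + 462.4 ns.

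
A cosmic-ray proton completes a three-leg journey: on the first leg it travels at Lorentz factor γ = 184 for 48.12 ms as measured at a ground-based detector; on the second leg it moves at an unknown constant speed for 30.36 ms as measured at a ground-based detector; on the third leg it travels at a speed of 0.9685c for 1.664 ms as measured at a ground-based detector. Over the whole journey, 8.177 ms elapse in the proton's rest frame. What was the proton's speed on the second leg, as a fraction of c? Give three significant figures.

β = 0.969

Leg 1: γ = 184; τ_1 = 48.12/184.0 = 0.2615 ms.
Leg 2: speed unknown; τ_2 = 30.36/γ_2.
Leg 3: γ = 1/√(1 − 0.9685²) = 1/√0.06201 = 4.016; τ_3 = 1.664/4.016 = 0.4144 ms.
Total proper time: 0.2615 + τ_2 + 0.4144 = 8.177, so τ_2 = 8.177 − 0.6759 = 7.501 ms.
γ_2 = 30.36/7.501 = 4.047; β = √(1 − 1/γ²) = √0.9390.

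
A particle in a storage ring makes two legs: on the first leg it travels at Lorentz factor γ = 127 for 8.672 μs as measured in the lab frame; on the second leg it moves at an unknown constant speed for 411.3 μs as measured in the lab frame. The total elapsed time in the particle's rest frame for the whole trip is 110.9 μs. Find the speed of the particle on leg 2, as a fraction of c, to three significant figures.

β = 0.963

Leg 1: γ = 127; τ_1 = 8.672/127.0 = 0.06828 μs.
Leg 2: speed unknown; τ_2 = 411.3/γ_2.
Total proper time: 0.06828 + τ_2 = 110.9, so τ_2 = 110.9 − 0.06828 = 110.8 μs.
γ_2 = 411.3/110.8 = 3.711; β = √(1 − 1/γ²) = √0.9274.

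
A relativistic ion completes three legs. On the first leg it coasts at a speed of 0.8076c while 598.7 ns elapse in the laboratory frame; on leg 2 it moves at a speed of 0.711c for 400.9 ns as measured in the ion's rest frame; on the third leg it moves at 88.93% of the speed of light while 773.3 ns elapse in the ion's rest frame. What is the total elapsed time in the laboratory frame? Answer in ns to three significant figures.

Δt = 2860 ns

Leg 1: 598.7 ns is already measured in the laboratory frame.
Leg 2: γ = 1/√(1 − 0.711²) = 1/√0.4945 = 1.422; Δt_2 = 1.422 × 400.9 = 570.1 ns.
Leg 3: β = 0.8893; γ = 1/√(1 − 0.8893²) = 1/√0.2091 = 2.187; Δt_3 = 2.187 × 773.3 = 1691 ns.
Total: 598.7 + 570.1 + 1691 ns.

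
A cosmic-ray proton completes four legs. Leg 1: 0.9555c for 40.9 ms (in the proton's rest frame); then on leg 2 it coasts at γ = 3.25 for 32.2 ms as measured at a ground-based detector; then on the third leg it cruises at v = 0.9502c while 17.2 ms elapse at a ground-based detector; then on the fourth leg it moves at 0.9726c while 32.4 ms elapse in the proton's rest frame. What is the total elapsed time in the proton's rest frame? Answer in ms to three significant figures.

τ = 88.6 ms

Leg 1: 40.9 ms is already measured in the proton's rest frame.
Leg 2: γ = 3.25; τ_2 = 32.2/3.250 = 9.908 ms.
Leg 3: γ = 1/√(1 − 0.9502²) = 1/√0.09712 = 3.209; τ_3 = 17.2/3.209 = 5.360 ms.
Leg 4: 32.4 ms is already measured in the proton's rest frame.
Total: 40.90 + 9.908 + 5.360 + 32.40 ms.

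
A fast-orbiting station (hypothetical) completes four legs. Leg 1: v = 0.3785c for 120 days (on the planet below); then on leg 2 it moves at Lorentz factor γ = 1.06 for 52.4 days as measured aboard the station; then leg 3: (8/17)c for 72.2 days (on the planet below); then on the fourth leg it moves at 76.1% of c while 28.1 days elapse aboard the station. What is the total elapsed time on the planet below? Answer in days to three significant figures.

Leg 1: 120 days is already measured on the planet below.
Leg 2: γ = 1.06; Δt_2 = 1.060 × 52.4 = 55.54 days.
Leg 3: 72.2 days is already measured on the planet below.
Leg 4: β = 0.761; γ = 1/√(1 − 0.761²) = 1/√0.4209 = 1.541; Δt_4 = 1.541 × 28.1 = 43.31 days.
Total: 120.0 + 55.54 + 72.20 + 43.31 days.

Δt = 291 days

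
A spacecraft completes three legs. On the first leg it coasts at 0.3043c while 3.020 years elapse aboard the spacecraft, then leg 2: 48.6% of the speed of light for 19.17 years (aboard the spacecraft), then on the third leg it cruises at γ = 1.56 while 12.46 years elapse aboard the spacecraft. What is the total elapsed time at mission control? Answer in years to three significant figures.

Leg 1: γ = 1/√(1 − 0.3043²) = 1/√0.9074 = 1.050; Δt_1 = 1.050 × 3.020 = 3.170 years.
Leg 2: β = 0.486; γ = 1/√(1 − 0.486²) = 1/√0.7638 = 1.144; Δt_2 = 1.144 × 19.17 = 21.93 years.
Leg 3: γ = 1.56; Δt_3 = 1.560 × 12.46 = 19.44 years.
Total: 3.170 + 21.93 + 19.44 years.

Δt = 44.5 years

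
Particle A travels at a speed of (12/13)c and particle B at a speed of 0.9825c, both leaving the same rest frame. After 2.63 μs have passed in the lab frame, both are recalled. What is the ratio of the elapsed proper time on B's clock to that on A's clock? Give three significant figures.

τ_B/τ_A = 0.484

A: γ = 1/√(1 − (12/13)²) = 13/5 = 2.600. B: γ = 1/√(1 − 0.9825²) = 1/√0.03469 = 5.369.
τ_A/τ_B = γ_B/γ_A = 5.369/2.600 = 2.065, so τ_B/τ_A = 0.4843.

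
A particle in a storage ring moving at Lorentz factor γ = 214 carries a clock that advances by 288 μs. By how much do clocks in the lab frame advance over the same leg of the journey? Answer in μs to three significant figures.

Δt = 6.16×10⁴ μs

γ = 214
The interval measured in the particle's rest frame is the proper time (both events occur at the same place in that frame); the lab-frame interval is Δt = γτ = 214.0 × 288 μs.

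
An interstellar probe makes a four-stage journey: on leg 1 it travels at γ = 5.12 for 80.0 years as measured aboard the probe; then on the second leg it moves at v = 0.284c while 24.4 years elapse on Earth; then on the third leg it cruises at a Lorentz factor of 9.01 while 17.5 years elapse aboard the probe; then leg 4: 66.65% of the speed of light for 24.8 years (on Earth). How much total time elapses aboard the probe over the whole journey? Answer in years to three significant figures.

Leg 1: 80.0 years is already measured aboard the probe.
Leg 2: γ = 1/√(1 − 0.284²) = 1/√0.9193 = 1.043; τ_2 = 24.4/1.043 = 23.40 years.
Leg 3: 17.5 years is already measured aboard the probe.
Leg 4: β = 0.6665; γ = 1/√(1 − 0.6665²) = 1/√0.5558 = 1.341; τ_4 = 24.8/1.341 = 18.49 years.
Total: 80.00 + 23.40 + 17.50 + 18.49 years.

τ = 139 years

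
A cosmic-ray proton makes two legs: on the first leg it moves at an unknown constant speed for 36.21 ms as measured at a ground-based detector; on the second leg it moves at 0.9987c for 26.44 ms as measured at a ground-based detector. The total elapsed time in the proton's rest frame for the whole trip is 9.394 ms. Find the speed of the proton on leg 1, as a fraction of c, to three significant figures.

Leg 1: speed unknown; τ_1 = 36.21/γ_1.
Leg 2: γ = 1/√(1 − 0.9987²) = 1/√0.002598 = 19.62; τ_2 = 26.44/19.62 = 1.348 ms.
Total proper time: τ_1 + 1.348 = 9.394, so τ_1 = 9.394 − 1.348 = 8.046 ms.
γ_1 = 36.21/8.046 = 4.500; β = √(1 − 1/γ²) = √0.9506.

β = 0.975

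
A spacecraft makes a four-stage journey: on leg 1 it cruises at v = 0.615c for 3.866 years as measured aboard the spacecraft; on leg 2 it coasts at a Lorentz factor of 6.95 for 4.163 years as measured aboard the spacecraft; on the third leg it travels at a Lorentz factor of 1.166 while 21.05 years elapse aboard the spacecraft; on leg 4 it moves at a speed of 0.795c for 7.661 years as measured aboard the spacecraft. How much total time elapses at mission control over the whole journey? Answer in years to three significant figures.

Leg 1: γ = 1/√(1 − 0.615²) = 1/√0.6218 = 1.268; Δt_1 = 1.268 × 3.866 = 4.903 years.
Leg 2: γ = 6.95; Δt_2 = 6.950 × 4.163 = 28.93 years.
Leg 3: γ = 1.166; Δt_3 = 1.166 × 21.05 = 24.54 years.
Leg 4: γ = 1/√(1 − 0.795²) = 1/√0.3680 = 1.649; Δt_4 = 1.649 × 7.661 = 12.63 years.
Total: 4.903 + 28.93 + 24.54 + 12.63 years.

Δt = 71.0 years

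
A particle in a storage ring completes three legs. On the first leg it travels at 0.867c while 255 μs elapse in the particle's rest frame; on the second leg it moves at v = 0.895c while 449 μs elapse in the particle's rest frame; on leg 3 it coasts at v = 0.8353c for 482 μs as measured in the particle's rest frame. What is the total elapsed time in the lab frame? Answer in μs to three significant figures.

Δt = 2400 μs

Leg 1: γ = 1/√(1 − 0.867²) = 1/√0.2483 = 2.007; Δt_1 = 2.007 × 255 = 511.7 μs.
Leg 2: γ = 1/√(1 − 0.895²) = 1/√0.1990 = 2.242; Δt_2 = 2.242 × 449 = 1007 μs.
Leg 3: γ = 1/√(1 − 0.8353²) = 1/√0.3023 = 1.819; Δt_3 = 1.819 × 482 = 876.7 μs.
Total: 511.7 + 1007 + 876.7 μs.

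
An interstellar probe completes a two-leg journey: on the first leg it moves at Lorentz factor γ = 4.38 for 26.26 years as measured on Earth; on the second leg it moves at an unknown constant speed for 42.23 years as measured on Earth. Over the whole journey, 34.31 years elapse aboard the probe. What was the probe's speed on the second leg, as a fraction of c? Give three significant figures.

Leg 1: γ = 4.38; τ_1 = 26.26/4.380 = 5.995 years.
Leg 2: speed unknown; τ_2 = 42.23/γ_2.
Total proper time: 5.995 + τ_2 = 34.31, so τ_2 = 34.31 − 5.995 = 28.31 years.
γ_2 = 42.23/28.31 = 1.491; β = √(1 − 1/γ²) = √0.5505.

β = 0.742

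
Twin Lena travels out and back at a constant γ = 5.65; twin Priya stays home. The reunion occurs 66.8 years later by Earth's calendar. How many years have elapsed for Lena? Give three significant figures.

τ = 11.8 years

γ = 5.65
Lena's clock measures proper time along the trip: τ = Δt/γ = 66.8/5.650 years.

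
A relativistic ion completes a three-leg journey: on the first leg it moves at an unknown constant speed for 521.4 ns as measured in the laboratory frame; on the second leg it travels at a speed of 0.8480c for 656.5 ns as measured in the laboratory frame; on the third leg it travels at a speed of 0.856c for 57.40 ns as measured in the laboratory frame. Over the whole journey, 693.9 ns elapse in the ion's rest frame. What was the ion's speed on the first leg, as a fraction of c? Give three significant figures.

Leg 1: speed unknown; τ_1 = 521.4/γ_1.
Leg 2: γ = 1/√(1 − 0.8480²) = 1/√0.2809 = 1.887; τ_2 = 656.5/1.887 = 347.9 ns.
Leg 3: γ = 1/√(1 − 0.856²) = 1/√0.2673 = 1.934; τ_3 = 57.40/1.934 = 29.67 ns.
Total proper time: τ_1 + 347.9 + 29.67 = 693.9, so τ_1 = 693.9 − 377.6 = 316.3 ns.
γ_1 = 521.4/316.3 = 1.649; β = √(1 − 1/γ²) = √0.6320.

β = 0.795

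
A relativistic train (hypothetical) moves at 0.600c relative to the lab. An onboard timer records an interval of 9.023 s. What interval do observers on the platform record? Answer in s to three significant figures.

γ = 1/√(1 − 0.600²) = 5/4 = 1.250
The interval measured on the train is the proper time (both events occur at the same place in that frame); the lab-frame interval is Δt = γτ = 1.250 × 9.023 s.

Δt = 11.3 s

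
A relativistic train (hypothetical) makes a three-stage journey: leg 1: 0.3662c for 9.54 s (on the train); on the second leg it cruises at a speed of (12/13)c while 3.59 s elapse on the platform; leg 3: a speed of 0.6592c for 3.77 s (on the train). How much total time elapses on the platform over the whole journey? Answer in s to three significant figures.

Leg 1: γ = 1/√(1 − 0.3662²) = 1/√0.8659 = 1.075; Δt_1 = 1.075 × 9.54 = 10.25 s.
Leg 2: 3.59 s is already measured on the platform.
Leg 3: γ = 1/√(1 − 0.6592²) = 1/√0.5655 = 1.330; Δt_3 = 1.330 × 3.77 = 5.014 s.
Total: 10.25 + 3.590 + 5.014 s.

Δt = 18.9 s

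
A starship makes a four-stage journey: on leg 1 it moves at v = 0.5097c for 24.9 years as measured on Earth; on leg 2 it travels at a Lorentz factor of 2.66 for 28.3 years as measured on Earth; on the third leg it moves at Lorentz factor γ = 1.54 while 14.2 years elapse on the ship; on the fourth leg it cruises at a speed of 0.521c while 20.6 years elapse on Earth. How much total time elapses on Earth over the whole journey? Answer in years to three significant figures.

Δt = 95.7 years

Leg 1: 24.9 years is already measured on Earth.
Leg 2: 28.3 years is already measured on Earth.
Leg 3: γ = 1.54; Δt_3 = 1.540 × 14.2 = 21.87 years.
Leg 4: 20.6 years is already measured on Earth.
Total: 24.90 + 28.30 + 21.87 + 20.60 years.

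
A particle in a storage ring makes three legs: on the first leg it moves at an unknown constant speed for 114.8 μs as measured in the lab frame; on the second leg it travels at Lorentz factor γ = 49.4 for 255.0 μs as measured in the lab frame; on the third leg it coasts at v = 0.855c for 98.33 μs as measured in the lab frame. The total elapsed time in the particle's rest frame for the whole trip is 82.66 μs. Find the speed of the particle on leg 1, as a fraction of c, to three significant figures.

β = 0.973

Leg 1: speed unknown; τ_1 = 114.8/γ_1.
Leg 2: γ = 49.4; τ_2 = 255.0/49.40 = 5.162 μs.
Leg 3: γ = 1/√(1 − 0.855²) = 1/√0.2690 = 1.928; τ_3 = 98.33/1.928 = 51.00 μs.
Total proper time: τ_1 + 5.162 + 51.00 = 82.66, so τ_1 = 82.66 − 56.16 = 26.50 μs.
γ_1 = 114.8/26.50 = 4.332; β = √(1 − 1/γ²) = √0.9467.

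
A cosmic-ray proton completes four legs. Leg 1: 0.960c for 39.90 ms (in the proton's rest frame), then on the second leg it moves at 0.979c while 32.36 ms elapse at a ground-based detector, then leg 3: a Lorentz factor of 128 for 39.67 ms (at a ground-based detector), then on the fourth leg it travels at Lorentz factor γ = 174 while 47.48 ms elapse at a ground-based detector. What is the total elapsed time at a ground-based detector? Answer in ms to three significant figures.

Δt = 262 ms

Leg 1: γ = 1/√(1 − 0.960²) = 25/7 ≈ 3.571; Δt_1 = 3.571 × 39.90 = 142.5 ms.
Leg 2: 32.36 ms is already measured at a ground-based detector.
Leg 3: 39.67 ms is already measured at a ground-based detector.
Leg 4: 47.48 ms is already measured at a ground-based detector.
Total: 142.5 + 32.36 + 39.67 + 47.48 ms.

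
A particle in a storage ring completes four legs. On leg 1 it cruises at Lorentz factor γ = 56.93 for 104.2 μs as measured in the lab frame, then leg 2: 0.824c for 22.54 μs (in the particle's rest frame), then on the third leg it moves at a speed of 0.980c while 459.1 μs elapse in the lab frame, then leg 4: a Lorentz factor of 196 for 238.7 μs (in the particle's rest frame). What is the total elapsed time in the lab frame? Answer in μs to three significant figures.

Δt = 4.74×10⁴ μs

Leg 1: 104.2 μs is already measured in the lab frame.
Leg 2: γ = 1/√(1 − 0.824²) = 1/√0.3210 = 1.765; Δt_2 = 1.765 × 22.54 = 39.78 μs.
Leg 3: 459.1 μs is already measured in the lab frame.
Leg 4: γ = 196; Δt_4 = 196.0 × 238.7 = 4.679×10⁴ μs.
Total: 104.2 + 39.78 + 459.1 + 4.679×10⁴ μs.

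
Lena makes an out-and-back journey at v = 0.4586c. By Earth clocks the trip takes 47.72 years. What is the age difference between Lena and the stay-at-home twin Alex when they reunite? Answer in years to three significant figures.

γ = 1/√(1 − 0.4586²) = 1/√0.7897 = 1.125
Lena's elapsed proper time: τ = 47.72/1.125 = 42.41 years.
Age gap = Δt − τ = 47.72 − 42.41 years.

Δt − τ = 5.31 years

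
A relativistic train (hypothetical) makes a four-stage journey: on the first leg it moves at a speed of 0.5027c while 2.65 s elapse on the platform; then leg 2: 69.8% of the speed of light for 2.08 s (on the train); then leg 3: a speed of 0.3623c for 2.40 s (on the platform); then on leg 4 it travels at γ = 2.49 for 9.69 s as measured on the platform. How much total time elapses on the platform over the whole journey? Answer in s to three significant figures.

Δt = 17.6 s

Leg 1: 2.65 s is already measured on the platform.
Leg 2: β = 0.698; γ = 1/√(1 − 0.698²) = 1/√0.5128 = 1.396; Δt_2 = 1.396 × 2.08 = 2.905 s.
Leg 3: 2.40 s is already measured on the platform.
Leg 4: 9.69 s is already measured on the platform.
Total: 2.650 + 2.905 + 2.400 + 9.690 s.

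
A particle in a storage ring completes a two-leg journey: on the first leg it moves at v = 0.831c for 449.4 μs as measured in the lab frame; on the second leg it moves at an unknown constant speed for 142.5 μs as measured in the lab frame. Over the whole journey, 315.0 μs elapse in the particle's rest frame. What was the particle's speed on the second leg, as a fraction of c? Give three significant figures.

β = 0.890

Leg 1: γ = 1/√(1 − 0.831²) = 1/√0.3094 = 1.798; τ_1 = 449.4/1.798 = 250.0 μs.
Leg 2: speed unknown; τ_2 = 142.5/γ_2.
Total proper time: 250.0 + τ_2 = 315.0, so τ_2 = 315.0 − 250.0 = 65.01 μs.
γ_2 = 142.5/65.01 = 2.192; β = √(1 − 1/γ²) = √0.7919.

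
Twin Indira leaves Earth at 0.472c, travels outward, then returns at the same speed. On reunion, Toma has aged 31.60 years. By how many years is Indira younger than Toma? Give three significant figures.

γ = 1/√(1 − 0.472²) = 1/√0.7772 = 1.134
Indira's elapsed proper time: τ = 31.60/1.134 = 27.86 years.
Age gap = Δt − τ = 31.60 − 27.86 years.

Δt − τ = 3.74 years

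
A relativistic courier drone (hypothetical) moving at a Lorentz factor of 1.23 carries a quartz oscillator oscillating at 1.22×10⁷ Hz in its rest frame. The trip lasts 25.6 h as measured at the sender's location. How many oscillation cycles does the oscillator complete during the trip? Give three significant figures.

γ = 1.23
The oscillator's own cycle count is N = f × τ where τ is the proper time aboard the drone. τ = Δt/γ = 25.6/1.230 = 20.81 h = 7.493×10⁴ s.
N = 1.22×10⁷ × 7.493×10⁴ = 9.141×10¹¹.

N = 9.14×10¹¹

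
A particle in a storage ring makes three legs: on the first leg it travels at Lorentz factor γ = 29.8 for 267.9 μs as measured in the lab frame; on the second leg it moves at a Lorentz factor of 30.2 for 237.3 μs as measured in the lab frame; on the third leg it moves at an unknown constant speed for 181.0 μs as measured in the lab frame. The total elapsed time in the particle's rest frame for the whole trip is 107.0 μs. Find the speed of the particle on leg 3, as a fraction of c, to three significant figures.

β = 0.867

Leg 1: γ = 29.8; τ_1 = 267.9/29.80 = 8.990 μs.
Leg 2: γ = 30.2; τ_2 = 237.3/30.20 = 7.858 μs.
Leg 3: speed unknown; τ_3 = 181.0/γ_3.
Total proper time: 8.990 + 7.858 + τ_3 = 107.0, so τ_3 = 107.0 − 16.85 = 90.15 μs.
γ_3 = 181.0/90.15 = 2.008; β = √(1 − 1/γ²) = √0.7519.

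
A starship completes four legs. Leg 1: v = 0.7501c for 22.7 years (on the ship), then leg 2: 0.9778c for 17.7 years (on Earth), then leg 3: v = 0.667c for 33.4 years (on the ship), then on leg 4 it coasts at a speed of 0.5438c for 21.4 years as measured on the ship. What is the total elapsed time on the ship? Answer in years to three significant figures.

τ = 81.2 years

Leg 1: 22.7 years is already measured on the ship.
Leg 2: γ = 1/√(1 − 0.9778²) = 1/√0.04391 = 4.772; τ_2 = 17.7/4.772 = 3.709 years.
Leg 3: 33.4 years is already measured on the ship.
Leg 4: 21.4 years is already measured on the ship.
Total: 22.70 + 3.709 + 33.40 + 21.40 years.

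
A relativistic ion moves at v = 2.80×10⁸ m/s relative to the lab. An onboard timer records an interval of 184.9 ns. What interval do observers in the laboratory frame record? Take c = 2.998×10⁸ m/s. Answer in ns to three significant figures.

Δt = 517 ns

β = 2.80×10⁸/2.998×10⁸ = 0.9340; γ = 1/√(1 − 0.9340²) = 2.798
The interval measured in the ion's rest frame is the proper time (both events occur at the same place in that frame); the lab-frame interval is Δt = γτ = 2.798 × 184.9 ns.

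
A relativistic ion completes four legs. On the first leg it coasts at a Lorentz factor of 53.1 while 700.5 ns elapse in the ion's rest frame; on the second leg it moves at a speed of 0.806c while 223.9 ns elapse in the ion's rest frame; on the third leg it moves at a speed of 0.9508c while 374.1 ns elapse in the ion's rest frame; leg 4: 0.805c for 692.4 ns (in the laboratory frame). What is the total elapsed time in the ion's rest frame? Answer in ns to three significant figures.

τ = 1710 ns

Leg 1: 700.5 ns is already measured in the ion's rest frame.
Leg 2: 223.9 ns is already measured in the ion's rest frame.
Leg 3: 374.1 ns is already measured in the ion's rest frame.
Leg 4: γ = 1/√(1 − 0.805²) = 1/√0.3520 = 1.686; τ_4 = 692.4/1.686 = 410.8 ns.
Total: 700.5 + 223.9 + 374.1 + 410.8 ns.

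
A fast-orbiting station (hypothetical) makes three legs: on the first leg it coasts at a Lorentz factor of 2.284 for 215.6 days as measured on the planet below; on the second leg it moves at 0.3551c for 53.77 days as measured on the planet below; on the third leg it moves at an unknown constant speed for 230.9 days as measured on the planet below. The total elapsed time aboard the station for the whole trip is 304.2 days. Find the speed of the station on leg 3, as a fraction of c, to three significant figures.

Leg 1: γ = 2.284; τ_1 = 215.6/2.284 = 94.40 days.
Leg 2: γ = 1/√(1 − 0.3551²) = 1/√0.8739 = 1.070; τ_2 = 53.77/1.070 = 50.27 days.
Leg 3: speed unknown; τ_3 = 230.9/γ_3.
Total proper time: 94.40 + 50.27 + τ_3 = 304.2, so τ_3 = 304.2 − 144.7 = 159.5 days.
γ_3 = 230.9/159.5 = 1.447; β = √(1 − 1/γ²) = √0.5226.

β = 0.723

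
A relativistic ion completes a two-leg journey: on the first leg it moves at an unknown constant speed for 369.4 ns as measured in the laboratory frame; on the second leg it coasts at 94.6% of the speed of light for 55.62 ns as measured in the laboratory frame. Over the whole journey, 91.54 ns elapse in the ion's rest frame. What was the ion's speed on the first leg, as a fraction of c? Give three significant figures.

Leg 1: speed unknown; τ_1 = 369.4/γ_1.
Leg 2: β = 0.946; γ = 1/√(1 − 0.946²) = 1/√0.1051 = 3.085; τ_2 = 55.62/3.085 = 18.03 ns.
Total proper time: τ_1 + 18.03 = 91.54, so τ_1 = 91.54 − 18.03 = 73.51 ns.
γ_1 = 369.4/73.51 = 5.025; β = √(1 − 1/γ²) = √0.9604.

β = 0.980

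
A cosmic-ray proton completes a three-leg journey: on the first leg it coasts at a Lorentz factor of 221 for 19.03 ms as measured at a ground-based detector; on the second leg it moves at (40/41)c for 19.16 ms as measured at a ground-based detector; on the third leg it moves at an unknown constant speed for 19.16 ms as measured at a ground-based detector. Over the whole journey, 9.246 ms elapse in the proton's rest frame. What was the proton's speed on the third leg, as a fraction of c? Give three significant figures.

β = 0.966

Leg 1: γ = 221; τ_1 = 19.03/221.0 = 0.08611 ms.
Leg 2: γ = 1/√(1 − (40/41)²) = 41/9 ≈ 4.556; τ_2 = 19.16/4.556 = 4.206 ms.
Leg 3: speed unknown; τ_3 = 19.16/γ_3.
Total proper time: 0.08611 + 4.206 + τ_3 = 9.246, so τ_3 = 9.246 − 4.292 = 4.954 ms.
γ_3 = 19.16/4.954 = 3.868; β = √(1 − 1/γ²) = √0.9331.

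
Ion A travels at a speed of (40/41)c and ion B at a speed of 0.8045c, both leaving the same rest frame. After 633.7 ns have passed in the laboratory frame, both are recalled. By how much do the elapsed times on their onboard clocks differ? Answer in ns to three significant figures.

A: γ = 1/√(1 − (40/41)²) = 41/9 ≈ 4.556; τ_A = 633.7/4.556 = 139.1 ns.
B: γ = 1/√(1 − 0.8045²) = 1/√0.3528 = 1.684; τ_B = 633.7/1.684 = 376.4 ns.

|τ_A − τ_B| = 237 ns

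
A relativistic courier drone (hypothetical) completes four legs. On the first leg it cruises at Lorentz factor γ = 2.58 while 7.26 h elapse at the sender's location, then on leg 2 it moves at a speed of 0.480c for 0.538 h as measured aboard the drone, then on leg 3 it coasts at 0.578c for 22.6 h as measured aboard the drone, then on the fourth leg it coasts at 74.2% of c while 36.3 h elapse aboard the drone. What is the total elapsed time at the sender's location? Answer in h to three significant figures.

Leg 1: 7.26 h is already measured at the sender's location.
Leg 2: γ = 1/√(1 − 0.480²) = 1/√0.7696 = 1.140; Δt_2 = 1.140 × 0.538 = 0.6133 h.
Leg 3: γ = 1/√(1 − 0.578²) = 1/√0.6659 = 1.225; Δt_3 = 1.225 × 22.6 = 27.69 h.
Leg 4: β = 0.742; γ = 1/√(1 − 0.742²) = 1/√0.4494 = 1.492; Δt_4 = 1.492 × 36.3 = 54.15 h.
Total: 7.260 + 0.6133 + 27.69 + 54.15 h.

Δt = 89.7 h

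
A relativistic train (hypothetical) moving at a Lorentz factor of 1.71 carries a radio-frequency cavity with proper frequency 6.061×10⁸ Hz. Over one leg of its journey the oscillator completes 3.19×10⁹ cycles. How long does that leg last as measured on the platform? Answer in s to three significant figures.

Δt = 9.00 s

γ = 1.71
Proper time for N cycles: τ = N/f = 3.19×10⁹/(6.061×10⁸) = 5.263×10⁰ s = 5.263 s.
Lab-frame duration Δt = γτ = 1.710 × 5.263 = 9.000 s.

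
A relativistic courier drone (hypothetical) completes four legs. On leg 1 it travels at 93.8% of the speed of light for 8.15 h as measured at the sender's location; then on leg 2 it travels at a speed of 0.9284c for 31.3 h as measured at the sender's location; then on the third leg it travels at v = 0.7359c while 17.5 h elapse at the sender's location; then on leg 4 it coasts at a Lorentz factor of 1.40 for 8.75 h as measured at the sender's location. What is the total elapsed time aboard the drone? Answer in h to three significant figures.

Leg 1: β = 0.938; γ = 1/√(1 − 0.938²) = 1/√0.1202 = 2.885; τ_1 = 8.15/2.885 = 2.825 h.
Leg 2: γ = 1/√(1 − 0.9284²) = 1/√0.1381 = 2.691; τ_2 = 31.3/2.691 = 11.63 h.
Leg 3: γ = 1/√(1 − 0.7359²) = 1/√0.4585 = 1.477; τ_3 = 17.5/1.477 = 11.85 h.
Leg 4: γ = 1.40; τ_4 = 8.75/1.400 = 6.250 h.
Total: 2.825 + 11.63 + 11.85 + 6.250 h.

τ = 32.6 h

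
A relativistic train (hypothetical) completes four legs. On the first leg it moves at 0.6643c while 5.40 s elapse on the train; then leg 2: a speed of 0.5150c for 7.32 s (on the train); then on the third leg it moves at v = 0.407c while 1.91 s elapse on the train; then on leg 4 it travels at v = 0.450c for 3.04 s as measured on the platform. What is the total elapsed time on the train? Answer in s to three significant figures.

τ = 17.3 s

Leg 1: 5.40 s is already measured on the train.
Leg 2: 7.32 s is already measured on the train.
Leg 3: 1.91 s is already measured on the train.
Leg 4: γ = 1/√(1 − 0.450²) = 1/√0.7975 = 1.120; τ_4 = 3.04/1.120 = 2.715 s.
Total: 5.400 + 7.320 + 1.910 + 2.715 s.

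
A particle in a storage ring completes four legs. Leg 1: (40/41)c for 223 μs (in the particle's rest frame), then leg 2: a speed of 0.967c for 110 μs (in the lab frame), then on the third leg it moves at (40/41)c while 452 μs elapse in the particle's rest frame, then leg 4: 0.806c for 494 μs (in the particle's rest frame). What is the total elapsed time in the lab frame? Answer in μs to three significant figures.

Leg 1: γ = 1/√(1 − (40/41)²) = 41/9 ≈ 4.556; Δt_1 = 4.556 × 223 = 1016 μs.
Leg 2: 110 μs is already measured in the lab frame.
Leg 3: γ = 1/√(1 − (40/41)²) = 41/9 ≈ 4.556; Δt_3 = 4.556 × 452 = 2059 μs.
Leg 4: γ = 1/√(1 − 0.806²) = 1/√0.3504 = 1.689; Δt_4 = 1.689 × 494 = 834.6 μs.
Total: 1016 + 110.0 + 2059 + 834.6 μs.

Δt = 4020 μs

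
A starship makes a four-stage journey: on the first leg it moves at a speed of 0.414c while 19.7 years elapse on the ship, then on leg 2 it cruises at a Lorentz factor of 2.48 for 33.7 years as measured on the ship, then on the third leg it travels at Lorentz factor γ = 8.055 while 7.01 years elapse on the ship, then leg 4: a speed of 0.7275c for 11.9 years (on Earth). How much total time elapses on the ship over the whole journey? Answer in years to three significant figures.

Leg 1: 19.7 years is already measured on the ship.
Leg 2: 33.7 years is already measured on the ship.
Leg 3: 7.01 years is already measured on the ship.
Leg 4: γ = 1/√(1 − 0.7275²) = 1/√0.4707 = 1.457; τ_4 = 11.9/1.457 = 8.165 years.
Total: 19.70 + 33.70 + 7.010 + 8.165 years.

τ = 68.6 years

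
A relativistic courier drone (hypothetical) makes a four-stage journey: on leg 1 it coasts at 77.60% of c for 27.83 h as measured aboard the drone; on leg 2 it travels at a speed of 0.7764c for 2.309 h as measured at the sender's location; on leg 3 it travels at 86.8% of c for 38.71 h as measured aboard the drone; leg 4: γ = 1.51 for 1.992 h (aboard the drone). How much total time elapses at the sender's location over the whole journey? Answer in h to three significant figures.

Δt = 127 h

Leg 1: β = 0.7760; γ = 1/√(1 − 0.7760²) = 1/√0.3978 = 1.585; Δt_1 = 1.585 × 27.83 = 44.12 h.
Leg 2: 2.309 h is already measured at the sender's location.
Leg 3: β = 0.868; γ = 1/√(1 − 0.868²) = 1/√0.2466 = 2.014; Δt_3 = 2.014 × 38.71 = 77.96 h.
Leg 4: γ = 1.51; Δt_4 = 1.510 × 1.992 = 3.008 h.
Total: 44.12 + 2.309 + 77.96 + 3.008 h.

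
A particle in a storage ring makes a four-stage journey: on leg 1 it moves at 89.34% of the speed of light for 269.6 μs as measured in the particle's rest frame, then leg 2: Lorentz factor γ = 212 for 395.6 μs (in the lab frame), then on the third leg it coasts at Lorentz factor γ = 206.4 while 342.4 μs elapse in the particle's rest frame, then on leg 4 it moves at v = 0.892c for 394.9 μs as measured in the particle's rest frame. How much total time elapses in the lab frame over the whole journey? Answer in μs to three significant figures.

Leg 1: β = 0.8934; γ = 1/√(1 − 0.8934²) = 1/√0.2018 = 2.226; Δt_1 = 2.226 × 269.6 = 600.1 μs.
Leg 2: 395.6 μs is already measured in the lab frame.
Leg 3: γ = 206.4; Δt_3 = 206.4 × 342.4 = 7.067×10⁴ μs.
Leg 4: γ = 1/√(1 − 0.892²) = 1/√0.2043 = 2.212; Δt_4 = 2.212 × 394.9 = 873.6 μs.
Total: 600.1 + 395.6 + 7.067×10⁴ + 873.6 μs.

Δt = 7.25×10⁴ μs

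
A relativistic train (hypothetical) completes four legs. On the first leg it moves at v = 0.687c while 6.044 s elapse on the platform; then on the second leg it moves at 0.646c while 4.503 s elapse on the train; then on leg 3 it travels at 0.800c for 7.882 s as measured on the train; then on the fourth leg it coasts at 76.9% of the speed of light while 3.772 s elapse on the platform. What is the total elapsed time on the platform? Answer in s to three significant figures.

Δt = 28.9 s

Leg 1: 6.044 s is already measured on the platform.
Leg 2: γ = 1/√(1 − 0.646²) = 1/√0.5827 = 1.310; Δt_2 = 1.310 × 4.503 = 5.899 s.
Leg 3: γ = 1/√(1 − 0.800²) = 5/3 ≈ 1.667; Δt_3 = 1.667 × 7.882 = 13.14 s.
Leg 4: 3.772 s is already measured on the platform.
Total: 6.044 + 5.899 + 13.14 + 3.772 s.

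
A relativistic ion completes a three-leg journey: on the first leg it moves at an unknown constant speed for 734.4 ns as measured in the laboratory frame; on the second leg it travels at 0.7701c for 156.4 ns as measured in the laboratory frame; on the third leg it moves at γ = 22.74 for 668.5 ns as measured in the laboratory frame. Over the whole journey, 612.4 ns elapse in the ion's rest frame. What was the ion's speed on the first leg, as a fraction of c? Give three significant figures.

Leg 1: speed unknown; τ_1 = 734.4/γ_1.
Leg 2: γ = 1/√(1 − 0.7701²) = 1/√0.4069 = 1.568; τ_2 = 156.4/1.568 = 99.77 ns.
Leg 3: γ = 22.74; τ_3 = 668.5/22.74 = 29.40 ns.
Total proper time: τ_1 + 99.77 + 29.40 = 612.4, so τ_1 = 612.4 − 129.2 = 483.2 ns.
γ_1 = 734.4/483.2 = 1.520; β = √(1 − 1/γ²) = √0.5670.

β = 0.753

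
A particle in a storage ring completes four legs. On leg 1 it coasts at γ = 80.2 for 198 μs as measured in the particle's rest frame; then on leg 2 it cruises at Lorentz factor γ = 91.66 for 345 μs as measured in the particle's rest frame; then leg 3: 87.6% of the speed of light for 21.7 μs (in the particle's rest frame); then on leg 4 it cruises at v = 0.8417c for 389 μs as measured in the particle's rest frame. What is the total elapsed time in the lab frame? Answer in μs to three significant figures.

Leg 1: γ = 80.2; Δt_1 = 80.20 × 198 = 1.588×10⁴ μs.
Leg 2: γ = 91.66; Δt_2 = 91.66 × 345 = 3.162×10⁴ μs.
Leg 3: β = 0.876; γ = 1/√(1 − 0.876²) = 1/√0.2326 = 2.073; Δt_3 = 2.073 × 21.7 = 44.99 μs.
Leg 4: γ = 1/√(1 − 0.8417²) = 1/√0.2915 = 1.852; Δt_4 = 1.852 × 389 = 720.4 μs.
Total: 1.588×10⁴ + 3.162×10⁴ + 44.99 + 720.4 μs.

Δt = 4.83×10⁴ μs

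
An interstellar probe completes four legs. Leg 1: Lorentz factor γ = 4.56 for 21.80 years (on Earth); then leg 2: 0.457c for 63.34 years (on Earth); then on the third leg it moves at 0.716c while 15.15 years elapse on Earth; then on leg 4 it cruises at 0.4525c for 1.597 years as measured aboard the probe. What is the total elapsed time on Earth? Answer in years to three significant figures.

Δt = 102 years

Leg 1: 21.80 years is already measured on Earth.
Leg 2: 63.34 years is already measured on Earth.
Leg 3: 15.15 years is already measured on Earth.
Leg 4: γ = 1/√(1 − 0.4525²) = 1/√0.7952 = 1.121; Δt_4 = 1.121 × 1.597 = 1.791 years.
Total: 21.80 + 63.34 + 15.15 + 1.791 years.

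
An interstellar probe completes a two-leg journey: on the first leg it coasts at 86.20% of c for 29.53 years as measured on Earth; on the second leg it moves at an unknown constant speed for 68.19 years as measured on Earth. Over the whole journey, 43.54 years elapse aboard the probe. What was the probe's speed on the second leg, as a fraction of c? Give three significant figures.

Leg 1: β = 0.8620; γ = 1/√(1 − 0.8620²) = 1/√0.2570 = 1.973; τ_1 = 29.53/1.973 = 14.97 years.
Leg 2: speed unknown; τ_2 = 68.19/γ_2.
Total proper time: 14.97 + τ_2 = 43.54, so τ_2 = 43.54 − 14.97 = 28.57 years.
γ_2 = 68.19/28.57 = 2.387; β = √(1 − 1/γ²) = √0.8244.

β = 0.908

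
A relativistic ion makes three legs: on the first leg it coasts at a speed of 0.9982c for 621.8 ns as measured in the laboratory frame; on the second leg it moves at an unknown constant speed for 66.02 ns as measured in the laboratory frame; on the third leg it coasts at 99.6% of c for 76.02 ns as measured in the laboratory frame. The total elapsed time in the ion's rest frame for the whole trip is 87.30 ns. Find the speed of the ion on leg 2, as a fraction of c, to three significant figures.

β = 0.756

Leg 1: γ = 1/√(1 − 0.9982²) = 1/√0.003597 = 16.67; τ_1 = 621.8/16.67 = 37.29 ns.
Leg 2: speed unknown; τ_2 = 66.02/γ_2.
Leg 3: β = 0.996; γ = 1/√(1 − 0.996²) = 1/√0.007984 = 11.19; τ_3 = 76.02/11.19 = 6.793 ns.
Total proper time: 37.29 + τ_2 + 6.793 = 87.30, so τ_2 = 87.30 − 44.08 = 43.22 ns.
γ_2 = 66.02/43.22 = 1.528; β = √(1 − 1/γ²) = √0.5715.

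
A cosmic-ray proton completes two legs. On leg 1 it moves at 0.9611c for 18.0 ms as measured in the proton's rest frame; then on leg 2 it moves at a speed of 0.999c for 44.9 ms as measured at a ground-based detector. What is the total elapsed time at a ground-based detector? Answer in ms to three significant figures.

Δt = 110 ms

Leg 1: γ = 1/√(1 − 0.9611²) = 1/√0.07629 = 3.621; Δt_1 = 3.621 × 18.0 = 65.17 ms.
Leg 2: 44.9 ms is already measured at a ground-based detector.
Total: 65.17 + 44.90 ms.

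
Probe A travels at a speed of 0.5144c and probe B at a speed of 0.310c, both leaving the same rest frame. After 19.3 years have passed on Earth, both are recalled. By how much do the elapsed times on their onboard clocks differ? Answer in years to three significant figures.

|τ_A − τ_B| = 1.80 years

A: γ = 1/√(1 − 0.5144²) = 1/√0.7354 = 1.166; τ_A = 19.3/1.166 = 16.55 years.
B: γ = 1/√(1 − 0.310²) = 1/√0.9039 = 1.052; τ_B = 19.3/1.052 = 18.35 years.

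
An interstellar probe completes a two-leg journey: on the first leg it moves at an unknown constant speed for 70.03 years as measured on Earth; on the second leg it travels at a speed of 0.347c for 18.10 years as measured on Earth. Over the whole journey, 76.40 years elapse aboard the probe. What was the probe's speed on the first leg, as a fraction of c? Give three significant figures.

β = 0.529

Leg 1: speed unknown; τ_1 = 70.03/γ_1.
Leg 2: γ = 1/√(1 − 0.347²) = 1/√0.8796 = 1.066; τ_2 = 18.10/1.066 = 16.98 years.
Total proper time: τ_1 + 16.98 = 76.40, so τ_1 = 76.40 − 16.98 = 59.42 years.
γ_1 = 70.03/59.42 = 1.178; β = √(1 − 1/γ²) = √0.2799.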